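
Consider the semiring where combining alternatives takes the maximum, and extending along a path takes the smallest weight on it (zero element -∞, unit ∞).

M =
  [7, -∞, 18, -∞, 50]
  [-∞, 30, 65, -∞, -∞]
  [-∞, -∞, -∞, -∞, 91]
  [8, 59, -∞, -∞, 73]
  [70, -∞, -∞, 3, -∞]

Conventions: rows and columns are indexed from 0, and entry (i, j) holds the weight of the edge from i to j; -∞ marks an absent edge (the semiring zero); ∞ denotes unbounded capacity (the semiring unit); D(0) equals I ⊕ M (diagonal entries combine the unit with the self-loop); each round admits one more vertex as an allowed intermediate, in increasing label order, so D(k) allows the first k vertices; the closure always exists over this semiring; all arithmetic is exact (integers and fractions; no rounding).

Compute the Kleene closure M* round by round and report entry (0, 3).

D(0):
  [∞, -∞, 18, -∞, 50]
  [-∞, ∞, 65, -∞, -∞]
  [-∞, -∞, ∞, -∞, 91]
  [8, 59, -∞, ∞, 73]
  [70, -∞, -∞, 3, ∞]
D(1):
  [∞, -∞, 18, -∞, 50]
  [-∞, ∞, 65, -∞, -∞]
  [-∞, -∞, ∞, -∞, 91]
  [8, 59, 8, ∞, 73]
  [70, -∞, 18, 3, ∞]
D(2):
  [∞, -∞, 18, -∞, 50]
  [-∞, ∞, 65, -∞, -∞]
  [-∞, -∞, ∞, -∞, 91]
  [8, 59, 59, ∞, 73]
  [70, -∞, 18, 3, ∞]
D(3):
  [∞, -∞, 18, -∞, 50]
  [-∞, ∞, 65, -∞, 65]
  [-∞, -∞, ∞, -∞, 91]
  [8, 59, 59, ∞, 73]
  [70, -∞, 18, 3, ∞]
D(4):
  [∞, -∞, 18, -∞, 50]
  [-∞, ∞, 65, -∞, 65]
  [-∞, -∞, ∞, -∞, 91]
  [8, 59, 59, ∞, 73]
  [70, 3, 18, 3, ∞]
D(5):
  [∞, 3, 18, 3, 50]
  [65, ∞, 65, 3, 65]
  [70, 3, ∞, 3, 91]
  [70, 59, 59, ∞, 73]
  [70, 3, 18, 3, ∞]
Answer: M*[0][3] = 3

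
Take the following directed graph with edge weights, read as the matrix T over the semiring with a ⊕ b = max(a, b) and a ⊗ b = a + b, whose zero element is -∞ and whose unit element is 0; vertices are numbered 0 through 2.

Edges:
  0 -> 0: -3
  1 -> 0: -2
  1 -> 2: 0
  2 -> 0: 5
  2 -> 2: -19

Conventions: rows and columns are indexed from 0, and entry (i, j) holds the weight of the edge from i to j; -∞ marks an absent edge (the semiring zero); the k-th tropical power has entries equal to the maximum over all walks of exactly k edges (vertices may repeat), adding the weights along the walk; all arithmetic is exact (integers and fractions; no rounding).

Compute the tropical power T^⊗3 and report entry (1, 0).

T^⊗2:
  [-6, -∞, -∞]
  [5, -∞, -19]
  [2, -∞, -38]
T^⊗3:
  [-9, -∞, -∞]
  [2, -∞, -38]
  [-1, -∞, -57]
Key observation: the optimum is the walk 1->2->0->0, with weight 0 + 5 + (-3) = 2.
Optimal value attained by: walk 1->2->0->0.
Answer: (T^⊗3)[1][0] = 2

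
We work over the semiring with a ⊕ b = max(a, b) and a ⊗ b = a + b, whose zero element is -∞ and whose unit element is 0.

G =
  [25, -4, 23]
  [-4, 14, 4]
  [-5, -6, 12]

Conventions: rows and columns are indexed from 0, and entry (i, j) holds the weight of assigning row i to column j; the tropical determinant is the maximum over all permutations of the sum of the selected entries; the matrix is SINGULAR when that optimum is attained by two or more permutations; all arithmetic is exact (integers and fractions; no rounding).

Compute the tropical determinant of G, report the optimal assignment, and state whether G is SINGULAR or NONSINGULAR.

σ = (0, 1, 2): 25 + 14 + 12 = 51
σ = (0, 2, 1): 25 + 4 + (-6) = 23
σ = (1, 0, 2): (-4) + (-4) + 12 = 4
σ = (1, 2, 0): (-4) + 4 + (-5) = -5
σ = (2, 0, 1): 23 + (-4) + (-6) = 13
σ = (2, 1, 0): 23 + 14 + (-5) = 32
Optimal value attained by: σ = (0, 1, 2).
Answer: det⊕(G) = 51; verdict: NONSINGULAR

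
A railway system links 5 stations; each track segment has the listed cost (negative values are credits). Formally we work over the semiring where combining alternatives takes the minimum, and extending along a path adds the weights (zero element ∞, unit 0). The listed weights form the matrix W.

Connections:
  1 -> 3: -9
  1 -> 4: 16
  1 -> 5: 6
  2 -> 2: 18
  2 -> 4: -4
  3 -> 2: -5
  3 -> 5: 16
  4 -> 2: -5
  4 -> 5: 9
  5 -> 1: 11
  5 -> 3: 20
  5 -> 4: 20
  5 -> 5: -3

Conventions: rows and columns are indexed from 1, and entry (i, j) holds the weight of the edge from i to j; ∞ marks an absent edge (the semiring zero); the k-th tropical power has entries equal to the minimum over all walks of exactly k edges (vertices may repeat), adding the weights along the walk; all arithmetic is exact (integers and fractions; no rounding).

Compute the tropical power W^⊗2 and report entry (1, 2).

W^⊗2:
  [17, -14, 26, 26, 3]
  [∞, -9, ∞, 14, 5]
  [27, 13, 36, -9, 13]
  [20, 13, 29, -9, 6]
  [8, 15, 2, 17, -6]
Key observation: the optimum is the walk 1->3->2, with weight (-9) + (-5) = -14.
Optimal value attained by: walk 1->3->2.
Answer: (W^⊗2)[1][2] = -14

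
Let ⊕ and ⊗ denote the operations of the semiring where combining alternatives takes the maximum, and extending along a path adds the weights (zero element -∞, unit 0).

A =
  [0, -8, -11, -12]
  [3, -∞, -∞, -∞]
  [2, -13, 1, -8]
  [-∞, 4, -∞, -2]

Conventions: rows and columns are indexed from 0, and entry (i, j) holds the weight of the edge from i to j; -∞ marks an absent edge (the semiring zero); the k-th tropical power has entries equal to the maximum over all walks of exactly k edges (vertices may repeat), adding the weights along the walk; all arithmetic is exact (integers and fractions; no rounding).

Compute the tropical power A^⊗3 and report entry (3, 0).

A^⊗2:
  [0, -8, -10, -12]
  [3, -5, -8, -9]
  [3, -4, 2, -7]
  [7, 2, -∞, -4]
A^⊗3:
  [0, -8, -9, -12]
  [3, -5, -7, -9]
  [4, -3, 3, -6]
  [7, 0, -4, -5]
Key observation: the optimum is the walk 3->1->0->0, with weight 4 + 3 + 0 = 7.
Optimal value attained by: walk 3->1->0->0.
Answer: (A^⊗3)[3][0] = 7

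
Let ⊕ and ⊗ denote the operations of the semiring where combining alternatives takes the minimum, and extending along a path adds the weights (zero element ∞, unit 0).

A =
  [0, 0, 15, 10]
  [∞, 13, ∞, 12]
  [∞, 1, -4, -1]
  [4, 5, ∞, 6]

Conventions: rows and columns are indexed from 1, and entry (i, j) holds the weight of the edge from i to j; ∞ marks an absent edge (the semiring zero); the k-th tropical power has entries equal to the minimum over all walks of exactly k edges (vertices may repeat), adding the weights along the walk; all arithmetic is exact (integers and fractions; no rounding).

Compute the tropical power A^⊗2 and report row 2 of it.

A^⊗2:
  [0, 0, 11, 10]
  [16, 17, ∞, 18]
  [3, -3, -8, -5]
  [4, 4, 19, 12]
Answer: row 2 of A^⊗2 = [16, 17, ∞, 18]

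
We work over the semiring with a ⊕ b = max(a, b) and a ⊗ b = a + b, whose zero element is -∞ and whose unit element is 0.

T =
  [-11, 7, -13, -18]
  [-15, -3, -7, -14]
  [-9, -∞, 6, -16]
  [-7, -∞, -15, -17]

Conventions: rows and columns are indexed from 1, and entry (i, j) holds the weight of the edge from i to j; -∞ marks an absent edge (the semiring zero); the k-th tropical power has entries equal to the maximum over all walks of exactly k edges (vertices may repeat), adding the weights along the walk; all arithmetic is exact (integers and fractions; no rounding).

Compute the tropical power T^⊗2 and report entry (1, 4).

T^⊗2:
  [-8, 4, 0, -7]
  [-16, -6, -1, -17]
  [-3, -2, 12, -10]
  [-18, 0, -9, -25]
Key observation: the optimum is the walk 1->2->4, with weight 7 + (-14) = -7.
Optimal value attained by: walk 1->2->4.
Answer: (T^⊗2)[1][4] = -7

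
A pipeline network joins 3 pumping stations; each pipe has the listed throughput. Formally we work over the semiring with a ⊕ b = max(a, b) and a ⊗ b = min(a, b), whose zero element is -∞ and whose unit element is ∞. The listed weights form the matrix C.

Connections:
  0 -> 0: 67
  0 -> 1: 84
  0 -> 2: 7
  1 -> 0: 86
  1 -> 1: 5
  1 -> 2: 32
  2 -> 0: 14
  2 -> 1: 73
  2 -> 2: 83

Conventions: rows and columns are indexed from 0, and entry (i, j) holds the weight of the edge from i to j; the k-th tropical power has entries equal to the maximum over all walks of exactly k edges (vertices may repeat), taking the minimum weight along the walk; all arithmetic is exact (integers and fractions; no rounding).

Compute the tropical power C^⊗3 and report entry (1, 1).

C^⊗2:
  [84, 67, 32]
  [67, 84, 32]
  [73, 73, 83]
C^⊗3:
  [67, 84, 32]
  [84, 67, 32]
  [73, 73, 83]
Key observation: the optimum is the walk 1->0->0->1, with weight 86 min 67 min 84 = 67.
Optimal value attained by: walk 1->0->0->1.
Answer: (C^⊗3)[1][1] = 67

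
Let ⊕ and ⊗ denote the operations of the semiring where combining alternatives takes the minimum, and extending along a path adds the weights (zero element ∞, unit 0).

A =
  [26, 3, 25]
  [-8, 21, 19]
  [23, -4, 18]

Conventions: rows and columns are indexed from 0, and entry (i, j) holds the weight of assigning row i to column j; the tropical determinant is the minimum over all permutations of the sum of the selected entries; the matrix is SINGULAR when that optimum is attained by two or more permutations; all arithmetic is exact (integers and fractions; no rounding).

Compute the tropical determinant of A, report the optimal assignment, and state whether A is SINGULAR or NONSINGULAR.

σ = (0, 1, 2): 26 + 21 + 18 = 65
σ = (0, 2, 1): 26 + 19 + (-4) = 41
σ = (1, 0, 2): 3 + (-8) + 18 = 13
σ = (1, 2, 0): 3 + 19 + 23 = 45
σ = (2, 0, 1): 25 + (-8) + (-4) = 13
σ = (2, 1, 0): 25 + 21 + 23 = 69
Optimal value attained by: σ = (1, 0, 2).
Answer: det⊕(A) = 13; verdict: SINGULAR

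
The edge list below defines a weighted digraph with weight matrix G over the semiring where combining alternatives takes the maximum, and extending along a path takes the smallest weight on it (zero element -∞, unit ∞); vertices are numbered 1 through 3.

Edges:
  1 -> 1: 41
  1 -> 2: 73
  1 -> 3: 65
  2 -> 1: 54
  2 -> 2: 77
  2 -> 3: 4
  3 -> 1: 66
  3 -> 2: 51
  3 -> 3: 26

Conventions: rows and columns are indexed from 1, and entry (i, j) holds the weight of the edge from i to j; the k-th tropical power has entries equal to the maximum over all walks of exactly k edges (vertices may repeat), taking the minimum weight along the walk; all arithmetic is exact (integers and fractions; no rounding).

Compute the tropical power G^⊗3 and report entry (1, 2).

G^⊗2:
  [65, 73, 41]
  [54, 77, 54]
  [51, 66, 65]
G^⊗3:
  [54, 73, 65]
  [54, 77, 54]
  [65, 66, 51]
Key observation: the optimum is the walk 1->2->2->2, with weight 73 min 77 min 77 = 73.
Optimal value attained by: walk 1->2->2->2.
Answer: (G^⊗3)[1][2] = 73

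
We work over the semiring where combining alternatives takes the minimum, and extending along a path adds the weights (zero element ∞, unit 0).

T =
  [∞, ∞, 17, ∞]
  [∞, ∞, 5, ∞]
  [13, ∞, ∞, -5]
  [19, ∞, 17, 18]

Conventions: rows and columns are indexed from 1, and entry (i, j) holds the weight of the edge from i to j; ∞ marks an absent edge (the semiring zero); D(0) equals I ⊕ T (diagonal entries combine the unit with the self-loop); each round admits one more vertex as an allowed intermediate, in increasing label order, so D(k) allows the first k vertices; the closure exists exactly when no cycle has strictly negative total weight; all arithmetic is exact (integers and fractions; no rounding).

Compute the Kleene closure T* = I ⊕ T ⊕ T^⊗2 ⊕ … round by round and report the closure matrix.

D(0):
  [0, ∞, 17, ∞]
  [∞, 0, 5, ∞]
  [13, ∞, 0, -5]
  [19, ∞, 17, 0]
D(1):
  [0, ∞, 17, ∞]
  [∞, 0, 5, ∞]
  [13, ∞, 0, -5]
  [19, ∞, 17, 0]
D(2):
  [0, ∞, 17, ∞]
  [∞, 0, 5, ∞]
  [13, ∞, 0, -5]
  [19, ∞, 17, 0]
D(3):
  [0, ∞, 17, 12]
  [18, 0, 5, 0]
  [13, ∞, 0, -5]
  [19, ∞, 17, 0]
D(4):
  [0, ∞, 17, 12]
  [18, 0, 5, 0]
  [13, ∞, 0, -5]
  [19, ∞, 17, 0]
Answer: T* = [[0, ∞, 17, 12], [18, 0, 5, 0], [13, ∞, 0, -5], [19, ∞, 17, 0]]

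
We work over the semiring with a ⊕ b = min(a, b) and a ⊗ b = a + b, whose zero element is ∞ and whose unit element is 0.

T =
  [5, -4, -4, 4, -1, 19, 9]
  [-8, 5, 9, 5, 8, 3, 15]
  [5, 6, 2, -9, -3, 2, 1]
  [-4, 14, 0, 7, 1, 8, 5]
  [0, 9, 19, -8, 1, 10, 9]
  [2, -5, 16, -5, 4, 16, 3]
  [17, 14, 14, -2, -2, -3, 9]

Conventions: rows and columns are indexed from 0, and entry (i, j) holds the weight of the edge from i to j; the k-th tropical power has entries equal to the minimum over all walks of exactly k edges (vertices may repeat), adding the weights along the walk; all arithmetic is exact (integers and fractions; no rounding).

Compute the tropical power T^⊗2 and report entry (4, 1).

T^⊗2:
  [-12, 1, -2, -13, -7, -2, -3]
  [-3, -12, -12, -4, -9, 8, 1]
  [-13, -3, -9, -11, -8, -2, -4]
  [1, -8, -8, -9, -5, 2, 1]
  [-12, -4, -8, -7, -7, 0, -3]
  [-13, -2, -5, -4, -4, -2, 0]
  [-6, -8, -2, -10, -1, 6, 0]
Key observation: the optimum is the walk 4->0->1, with weight 0 + (-4) = -4.
Optimal value attained by: walk 4->0->1.
Answer: (T^⊗2)[4][1] = -4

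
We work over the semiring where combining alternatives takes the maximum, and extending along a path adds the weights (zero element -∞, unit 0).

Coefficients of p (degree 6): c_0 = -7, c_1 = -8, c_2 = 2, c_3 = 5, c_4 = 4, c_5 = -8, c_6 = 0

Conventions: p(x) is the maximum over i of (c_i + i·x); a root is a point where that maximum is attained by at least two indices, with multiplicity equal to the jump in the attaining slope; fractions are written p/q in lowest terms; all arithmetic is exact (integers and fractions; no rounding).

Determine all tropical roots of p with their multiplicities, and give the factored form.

hull edge (i=0, c=-7) to (i=2, c=2): slope 9/2, span 2
hull edge (i=2, c=2) to (i=3, c=5): slope 3, span 1
hull edge (i=3, c=5) to (i=4, c=4): slope -1, span 1
hull edge (i=4, c=4) to (i=6, c=0): slope -2, span 2
Factored form: p(x) = 0 ⊗ (x ⊕ (-9/2)) ⊗ (x ⊕ (-9/2)) ⊗ (x ⊕ (-3)) ⊗ (x ⊕ 1) ⊗ (x ⊕ 2) ⊗ (x ⊕ 2)
Answer: roots = -9/2 (mult 2), -3 (mult 1), 1 (mult 1), 2 (mult 2)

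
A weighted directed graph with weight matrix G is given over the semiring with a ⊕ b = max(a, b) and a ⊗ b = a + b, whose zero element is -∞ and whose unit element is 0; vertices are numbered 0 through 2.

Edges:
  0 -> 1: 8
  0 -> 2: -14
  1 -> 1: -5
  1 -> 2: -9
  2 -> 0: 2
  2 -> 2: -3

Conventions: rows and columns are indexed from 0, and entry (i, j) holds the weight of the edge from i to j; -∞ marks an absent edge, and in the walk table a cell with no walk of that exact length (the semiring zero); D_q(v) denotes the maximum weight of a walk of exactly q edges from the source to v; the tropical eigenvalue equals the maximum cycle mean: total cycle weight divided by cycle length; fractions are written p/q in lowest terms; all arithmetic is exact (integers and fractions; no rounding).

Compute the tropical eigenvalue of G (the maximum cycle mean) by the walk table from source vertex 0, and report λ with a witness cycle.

q=0: [0, -∞, -∞]
q=1: [-∞, 8, -14]
q=2: [-12, 3, -1]
q=3: [1, -2, -4]
Optimal cycle mean attained by: cycle 0->1->2->0, total 8 + (-9) + 2, length 3.
Answer: λ = 1/3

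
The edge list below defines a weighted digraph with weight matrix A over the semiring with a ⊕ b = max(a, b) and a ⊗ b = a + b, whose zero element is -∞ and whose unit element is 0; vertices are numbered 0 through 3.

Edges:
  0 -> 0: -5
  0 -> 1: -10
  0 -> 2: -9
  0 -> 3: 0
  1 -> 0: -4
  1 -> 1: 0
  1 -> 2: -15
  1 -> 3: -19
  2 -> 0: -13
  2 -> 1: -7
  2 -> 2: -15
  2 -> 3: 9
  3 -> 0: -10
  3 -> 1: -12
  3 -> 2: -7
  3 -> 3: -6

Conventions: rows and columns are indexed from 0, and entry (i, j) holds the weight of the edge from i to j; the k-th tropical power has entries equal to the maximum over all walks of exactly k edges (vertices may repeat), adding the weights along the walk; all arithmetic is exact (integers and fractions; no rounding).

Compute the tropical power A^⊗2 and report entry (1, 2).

A^⊗2:
  [-10, -10, -7, 0]
  [-4, 0, -13, -4]
  [-1, -3, 2, 3]
  [-15, -12, -13, 2]
Key observation: the optimum is the walk 1->0->2, with weight (-4) + (-9) = -13.
Optimal value attained by: walk 1->0->2.
Answer: (A^⊗2)[1][2] = -13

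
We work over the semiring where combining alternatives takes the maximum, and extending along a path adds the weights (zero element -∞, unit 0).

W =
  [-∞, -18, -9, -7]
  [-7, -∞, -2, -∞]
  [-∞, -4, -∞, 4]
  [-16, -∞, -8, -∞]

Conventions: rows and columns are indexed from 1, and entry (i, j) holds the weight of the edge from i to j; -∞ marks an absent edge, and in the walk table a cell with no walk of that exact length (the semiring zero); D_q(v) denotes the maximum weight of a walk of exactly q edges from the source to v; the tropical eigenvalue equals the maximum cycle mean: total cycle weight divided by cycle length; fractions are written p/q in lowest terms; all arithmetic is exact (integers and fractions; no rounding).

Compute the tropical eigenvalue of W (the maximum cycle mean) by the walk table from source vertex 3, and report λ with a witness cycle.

q=0: [-∞, -∞, 0, -∞]
q=1: [-∞, -4, -∞, 4]
q=2: [-11, -∞, -4, -∞]
q=3: [-∞, -8, -20, 0]
q=4: [-15, -24, -8, -16]
Optimal cycle mean attained by: cycle 3->4->3, total 4 + (-8), length 2.
Answer: λ = -2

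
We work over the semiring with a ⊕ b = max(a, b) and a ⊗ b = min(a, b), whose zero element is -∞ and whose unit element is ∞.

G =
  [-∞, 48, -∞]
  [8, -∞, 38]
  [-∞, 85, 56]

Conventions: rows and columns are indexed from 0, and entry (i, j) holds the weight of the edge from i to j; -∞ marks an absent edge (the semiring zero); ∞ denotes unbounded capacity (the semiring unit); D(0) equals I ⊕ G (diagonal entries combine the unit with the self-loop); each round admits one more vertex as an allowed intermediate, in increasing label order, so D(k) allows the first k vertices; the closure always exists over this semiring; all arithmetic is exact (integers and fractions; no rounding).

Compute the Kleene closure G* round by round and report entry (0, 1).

D(0):
  [∞, 48, -∞]
  [8, ∞, 38]
  [-∞, 85, ∞]
D(1):
  [∞, 48, -∞]
  [8, ∞, 38]
  [-∞, 85, ∞]
D(2):
  [∞, 48, 38]
  [8, ∞, 38]
  [8, 85, ∞]
D(3):
  [∞, 48, 38]
  [8, ∞, 38]
  [8, 85, ∞]
Answer: G*[0][1] = 48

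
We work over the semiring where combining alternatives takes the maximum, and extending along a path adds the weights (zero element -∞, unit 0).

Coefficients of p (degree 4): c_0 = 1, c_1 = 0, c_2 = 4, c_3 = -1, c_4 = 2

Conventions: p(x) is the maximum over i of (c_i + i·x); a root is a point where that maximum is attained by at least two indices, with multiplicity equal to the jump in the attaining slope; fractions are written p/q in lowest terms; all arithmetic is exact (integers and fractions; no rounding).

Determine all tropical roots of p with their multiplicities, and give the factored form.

hull edge (i=0, c=1) to (i=2, c=4): slope 3/2, span 2
hull edge (i=2, c=4) to (i=4, c=2): slope -1, span 2
Factored form: p(x) = 2 ⊗ (x ⊕ (-3/2)) ⊗ (x ⊕ (-3/2)) ⊗ (x ⊕ 1) ⊗ (x ⊕ 1)
Answer: roots = -3/2 (mult 2), 1 (mult 2)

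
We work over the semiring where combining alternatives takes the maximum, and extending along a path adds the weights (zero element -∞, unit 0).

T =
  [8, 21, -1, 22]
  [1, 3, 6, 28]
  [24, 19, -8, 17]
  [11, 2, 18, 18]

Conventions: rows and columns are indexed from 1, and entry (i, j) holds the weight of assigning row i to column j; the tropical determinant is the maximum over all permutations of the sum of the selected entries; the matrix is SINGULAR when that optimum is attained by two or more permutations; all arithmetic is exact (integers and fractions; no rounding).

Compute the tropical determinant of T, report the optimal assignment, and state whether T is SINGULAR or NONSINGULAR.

σ = (1, 2, 3, 4): 8 + 3 + (-8) + 18 = 21
σ = (1, 2, 4, 3): 8 + 3 + 17 + 18 = 46
σ = (1, 3, 2, 4): 8 + 6 + 19 + 18 = 51
σ = (1, 3, 4, 2): 8 + 6 + 17 + 2 = 33
σ = (1, 4, 2, 3): 8 + 28 + 19 + 18 = 73
σ = (1, 4, 3, 2): 8 + 28 + (-8) + 2 = 30
σ = (2, 1, 3, 4): 21 + 1 + (-8) + 18 = 32
σ = (2, 1, 4, 3): 21 + 1 + 17 + 18 = 57
σ = (2, 3, 1, 4): 21 + 6 + 24 + 18 = 69
σ = (2, 3, 4, 1): 21 + 6 + 17 + 11 = 55
σ = (2, 4, 1, 3): 21 + 28 + 24 + 18 = 91
σ = (2, 4, 3, 1): 21 + 28 + (-8) + 11 = 52
σ = (3, 1, 2, 4): (-1) + 1 + 19 + 18 = 37
σ = (3, 1, 4, 2): (-1) + 1 + 17 + 2 = 19
σ = (3, 2, 1, 4): (-1) + 3 + 24 + 18 = 44
σ = (3, 2, 4, 1): (-1) + 3 + 17 + 11 = 30
σ = (3, 4, 1, 2): (-1) + 28 + 24 + 2 = 53
σ = (3, 4, 2, 1): (-1) + 28 + 19 + 11 = 57
σ = (4, 1, 2, 3): 22 + 1 + 19 + 18 = 60
σ = (4, 1, 3, 2): 22 + 1 + (-8) + 2 = 17
σ = (4, 2, 1, 3): 22 + 3 + 24 + 18 = 67
σ = (4, 2, 3, 1): 22 + 3 + (-8) + 11 = 28
σ = (4, 3, 1, 2): 22 + 6 + 24 + 2 = 54
σ = (4, 3, 2, 1): 22 + 6 + 19 + 11 = 58
Optimal value attained by: σ = (2, 4, 1, 3).
Answer: det⊕(T) = 91; verdict: NONSINGULAR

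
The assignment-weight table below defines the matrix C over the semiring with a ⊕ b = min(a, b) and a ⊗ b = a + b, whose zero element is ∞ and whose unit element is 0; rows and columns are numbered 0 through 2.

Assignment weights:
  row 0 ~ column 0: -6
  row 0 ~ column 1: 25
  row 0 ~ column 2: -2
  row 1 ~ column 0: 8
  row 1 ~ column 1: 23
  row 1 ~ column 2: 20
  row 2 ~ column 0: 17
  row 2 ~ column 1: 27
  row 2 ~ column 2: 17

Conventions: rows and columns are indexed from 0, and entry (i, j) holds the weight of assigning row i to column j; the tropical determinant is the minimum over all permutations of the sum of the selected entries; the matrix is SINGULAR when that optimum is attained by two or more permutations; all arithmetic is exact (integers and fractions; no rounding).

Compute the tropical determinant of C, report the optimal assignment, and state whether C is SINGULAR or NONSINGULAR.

σ = (0, 1, 2): (-6) + 23 + 17 = 34
σ = (0, 2, 1): (-6) + 20 + 27 = 41
σ = (1, 0, 2): 25 + 8 + 17 = 50
σ = (1, 2, 0): 25 + 20 + 17 = 62
σ = (2, 0, 1): (-2) + 8 + 27 = 33
σ = (2, 1, 0): (-2) + 23 + 17 = 38
Optimal value attained by: σ = (2, 0, 1).
Answer: det⊕(C) = 33; verdict: NONSINGULAR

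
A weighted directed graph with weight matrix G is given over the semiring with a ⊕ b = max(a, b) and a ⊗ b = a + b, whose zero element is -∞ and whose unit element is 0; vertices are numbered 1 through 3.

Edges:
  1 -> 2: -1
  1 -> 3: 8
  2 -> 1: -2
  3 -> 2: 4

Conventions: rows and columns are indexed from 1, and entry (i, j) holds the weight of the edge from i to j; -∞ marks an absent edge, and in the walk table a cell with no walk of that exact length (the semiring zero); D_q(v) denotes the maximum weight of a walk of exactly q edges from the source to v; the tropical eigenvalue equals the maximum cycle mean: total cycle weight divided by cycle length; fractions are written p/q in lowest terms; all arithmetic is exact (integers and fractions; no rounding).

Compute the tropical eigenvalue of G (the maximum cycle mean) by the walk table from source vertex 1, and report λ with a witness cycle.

q=0: [0, -∞, -∞]
q=1: [-∞, -1, 8]
q=2: [-3, 12, -∞]
q=3: [10, -4, 5]
Optimal cycle mean attained by: cycle 1->3->2->1, total 8 + 4 + (-2), length 3.
Answer: λ = 10/3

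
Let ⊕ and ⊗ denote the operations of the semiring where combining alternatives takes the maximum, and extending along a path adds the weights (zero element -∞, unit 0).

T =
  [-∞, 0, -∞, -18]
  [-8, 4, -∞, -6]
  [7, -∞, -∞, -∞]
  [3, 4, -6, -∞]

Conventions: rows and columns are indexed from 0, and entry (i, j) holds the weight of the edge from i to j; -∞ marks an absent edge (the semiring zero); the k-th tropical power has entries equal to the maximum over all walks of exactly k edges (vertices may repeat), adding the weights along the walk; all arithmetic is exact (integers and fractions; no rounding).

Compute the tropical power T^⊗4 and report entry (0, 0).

T^⊗2:
  [-8, 4, -24, -6]
  [-3, 8, -12, -2]
  [-∞, 7, -∞, -11]
  [1, 8, -∞, -2]
T^⊗3:
  [-3, 8, -12, -2]
  [1, 12, -8, 2]
  [-1, 11, -17, 1]
  [1, 12, -8, 2]
T^⊗4:
  [1, 12, -8, 2]
  [5, 16, -4, 6]
  [4, 15, -5, 5]
  [5, 16, -4, 6]
Key observation: the optimum is the walk 0->1->1->3->0, with weight 0 + 4 + (-6) + 3 = 1.
Optimal value attained by: walk 0->1->1->3->0.
Answer: (T^⊗4)[0][0] = 1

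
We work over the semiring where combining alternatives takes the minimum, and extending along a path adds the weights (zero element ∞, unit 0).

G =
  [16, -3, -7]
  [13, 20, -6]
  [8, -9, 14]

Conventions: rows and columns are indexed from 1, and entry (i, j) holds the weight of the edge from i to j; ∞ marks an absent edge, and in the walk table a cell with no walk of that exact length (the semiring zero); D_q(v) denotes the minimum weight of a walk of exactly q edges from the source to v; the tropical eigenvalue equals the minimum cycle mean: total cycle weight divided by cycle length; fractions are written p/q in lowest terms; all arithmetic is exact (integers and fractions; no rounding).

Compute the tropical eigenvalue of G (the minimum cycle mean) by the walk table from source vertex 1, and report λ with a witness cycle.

q=0: [0, ∞, ∞]
q=1: [16, -3, -7]
q=2: [1, -16, -9]
q=3: [-3, -18, -22]
Optimal cycle mean attained by: cycle 2->3->2, total (-6) + (-9), length 2.
Answer: λ = -15/2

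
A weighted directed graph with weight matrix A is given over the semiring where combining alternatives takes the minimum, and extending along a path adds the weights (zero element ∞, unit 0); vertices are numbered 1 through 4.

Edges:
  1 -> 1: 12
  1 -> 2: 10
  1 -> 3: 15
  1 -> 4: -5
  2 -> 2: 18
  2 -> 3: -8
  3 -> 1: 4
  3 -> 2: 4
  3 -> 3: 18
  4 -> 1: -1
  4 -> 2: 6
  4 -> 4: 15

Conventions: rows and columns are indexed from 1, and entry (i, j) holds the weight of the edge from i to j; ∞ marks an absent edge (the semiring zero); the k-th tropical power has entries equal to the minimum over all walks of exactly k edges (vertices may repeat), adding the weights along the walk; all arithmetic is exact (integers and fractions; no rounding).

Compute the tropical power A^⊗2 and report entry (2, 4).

A^⊗2:
  [-6, 1, 2, 7]
  [-4, -4, 10, ∞]
  [16, 14, -4, -1]
  [11, 9, -2, -6]
Key observation: no walk of exactly 2 edges connects these vertices, so the entry is the semiring zero.
Answer: (A^⊗2)[2][4] = ∞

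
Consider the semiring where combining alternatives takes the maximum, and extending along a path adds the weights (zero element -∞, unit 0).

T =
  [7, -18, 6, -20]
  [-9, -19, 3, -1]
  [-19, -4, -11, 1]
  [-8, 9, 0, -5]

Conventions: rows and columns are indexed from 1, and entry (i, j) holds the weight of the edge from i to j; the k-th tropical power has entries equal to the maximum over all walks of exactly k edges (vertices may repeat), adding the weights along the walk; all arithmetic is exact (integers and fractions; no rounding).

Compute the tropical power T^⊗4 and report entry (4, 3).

T^⊗2:
  [14, 2, 13, 7]
  [-2, 8, -1, 4]
  [-7, 10, 1, -4]
  [0, 4, 12, 8]
T^⊗3:
  [21, 16, 20, 14]
  [5, 13, 11, 7]
  [1, 5, 13, 9]
  [7, 17, 8, 13]
T^⊗4:
  [28, 23, 27, 21]
  [12, 16, 16, 12]
  [8, 18, 9, 14]
  [14, 22, 20, 16]
Key observation: the optimum is the walk 4->2->4->2->3, with weight 9 + (-1) + 9 + 3 = 20.
Optimal value attained by: walk 4->2->4->2->3.
Answer: (T^⊗4)[4][3] = 20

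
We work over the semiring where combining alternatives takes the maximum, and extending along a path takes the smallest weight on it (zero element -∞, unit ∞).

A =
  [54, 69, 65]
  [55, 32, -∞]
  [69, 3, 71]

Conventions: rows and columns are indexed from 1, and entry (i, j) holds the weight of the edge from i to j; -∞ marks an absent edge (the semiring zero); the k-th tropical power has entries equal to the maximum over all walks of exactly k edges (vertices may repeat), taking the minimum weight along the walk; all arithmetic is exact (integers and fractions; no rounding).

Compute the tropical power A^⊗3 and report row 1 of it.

A^⊗2:
  [65, 54, 65]
  [54, 55, 55]
  [69, 69, 71]
A^⊗3:
  [65, 65, 65]
  [55, 54, 55]
  [69, 69, 71]
Answer: row 1 of A^⊗3 = [65, 65, 65]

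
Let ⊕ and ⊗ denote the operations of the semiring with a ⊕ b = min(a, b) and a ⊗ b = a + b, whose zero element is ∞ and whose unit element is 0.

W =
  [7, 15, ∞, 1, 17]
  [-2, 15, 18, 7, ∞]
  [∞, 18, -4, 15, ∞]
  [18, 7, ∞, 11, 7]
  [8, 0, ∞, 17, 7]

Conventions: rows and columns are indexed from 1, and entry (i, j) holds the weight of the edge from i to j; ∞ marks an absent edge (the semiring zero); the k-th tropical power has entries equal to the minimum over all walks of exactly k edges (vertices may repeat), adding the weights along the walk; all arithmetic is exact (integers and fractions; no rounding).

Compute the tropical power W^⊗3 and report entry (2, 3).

W^⊗2:
  [13, 8, 33, 8, 8]
  [5, 13, 14, -1, 14]
  [16, 14, -8, 11, 22]
  [5, 7, 25, 14, 14]
  [-2, 7, 18, 7, 14]
W^⊗3:
  [6, 8, 26, 14, 15]
  [11, 6, 10, 6, 6]
  [12, 10, -12, 7, 18]
  [5, 14, 21, 6, 21]
  [5, 13, 14, -1, 14]
Key observation: the optimum is the walk 2->3->3->3, with weight 18 + (-4) + (-4) = 10.
Optimal value attained by: walk 2->3->3->3.
Answer: (W^⊗3)[2][3] = 10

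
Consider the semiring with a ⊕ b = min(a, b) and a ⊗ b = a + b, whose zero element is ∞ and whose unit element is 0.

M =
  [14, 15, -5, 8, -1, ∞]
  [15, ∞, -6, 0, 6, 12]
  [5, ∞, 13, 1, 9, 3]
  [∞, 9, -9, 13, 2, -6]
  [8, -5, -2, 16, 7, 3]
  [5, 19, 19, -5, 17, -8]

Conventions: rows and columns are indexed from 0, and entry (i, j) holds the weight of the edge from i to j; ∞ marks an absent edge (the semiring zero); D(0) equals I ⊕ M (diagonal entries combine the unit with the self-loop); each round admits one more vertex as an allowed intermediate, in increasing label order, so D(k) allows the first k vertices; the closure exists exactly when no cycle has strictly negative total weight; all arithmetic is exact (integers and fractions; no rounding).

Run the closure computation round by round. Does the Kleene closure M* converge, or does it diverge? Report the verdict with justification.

Detection: at round 0, diagonal entry (5, 5) turns strictly negative.
Key observation: the cycle 5->5 has total weight (-8), which is strictly negative.
Answer: DIVERGES — negative cycle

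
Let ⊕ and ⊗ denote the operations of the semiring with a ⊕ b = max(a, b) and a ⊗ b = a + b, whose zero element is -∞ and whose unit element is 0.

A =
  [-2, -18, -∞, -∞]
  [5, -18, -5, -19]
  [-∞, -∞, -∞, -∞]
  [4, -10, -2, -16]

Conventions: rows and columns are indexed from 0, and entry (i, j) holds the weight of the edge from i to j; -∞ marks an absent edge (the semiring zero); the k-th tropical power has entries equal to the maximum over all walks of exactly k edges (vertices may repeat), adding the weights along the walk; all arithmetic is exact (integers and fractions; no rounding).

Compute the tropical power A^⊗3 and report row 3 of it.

A^⊗2:
  [-4, -20, -23, -37]
  [3, -13, -21, -35]
  [-∞, -∞, -∞, -∞]
  [2, -14, -15, -29]
A^⊗3:
  [-6, -22, -25, -39]
  [1, -15, -18, -32]
  [-∞, -∞, -∞, -∞]
  [0, -16, -19, -33]
Answer: row 3 of A^⊗3 = [0, -16, -19, -33]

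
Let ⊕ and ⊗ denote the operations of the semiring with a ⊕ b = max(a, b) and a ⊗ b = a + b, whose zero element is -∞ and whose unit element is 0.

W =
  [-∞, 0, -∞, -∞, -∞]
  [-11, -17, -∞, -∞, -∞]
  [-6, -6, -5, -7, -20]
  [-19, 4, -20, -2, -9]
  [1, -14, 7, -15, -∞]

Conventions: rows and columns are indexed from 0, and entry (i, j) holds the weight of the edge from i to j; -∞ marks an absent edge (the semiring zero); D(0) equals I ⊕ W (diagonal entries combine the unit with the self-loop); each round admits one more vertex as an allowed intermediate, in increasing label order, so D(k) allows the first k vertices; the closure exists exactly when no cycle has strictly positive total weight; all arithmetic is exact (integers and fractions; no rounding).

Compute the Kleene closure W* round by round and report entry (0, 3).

D(0):
  [0, 0, -∞, -∞, -∞]
  [-11, 0, -∞, -∞, -∞]
  [-6, -6, 0, -7, -20]
  [-19, 4, -20, 0, -9]
  [1, -14, 7, -15, 0]
D(1):
  [0, 0, -∞, -∞, -∞]
  [-11, 0, -∞, -∞, -∞]
  [-6, -6, 0, -7, -20]
  [-19, 4, -20, 0, -9]
  [1, 1, 7, -15, 0]
D(2):
  [0, 0, -∞, -∞, -∞]
  [-11, 0, -∞, -∞, -∞]
  [-6, -6, 0, -7, -20]
  [-7, 4, -20, 0, -9]
  [1, 1, 7, -15, 0]
D(3):
  [0, 0, -∞, -∞, -∞]
  [-11, 0, -∞, -∞, -∞]
  [-6, -6, 0, -7, -20]
  [-7, 4, -20, 0, -9]
  [1, 1, 7, 0, 0]
D(4):
  [0, 0, -∞, -∞, -∞]
  [-11, 0, -∞, -∞, -∞]
  [-6, -3, 0, -7, -16]
  [-7, 4, -20, 0, -9]
  [1, 4, 7, 0, 0]
D(5):
  [0, 0, -∞, -∞, -∞]
  [-11, 0, -∞, -∞, -∞]
  [-6, -3, 0, -7, -16]
  [-7, 4, -2, 0, -9]
  [1, 4, 7, 0, 0]
Answer: W*[0][3] = -∞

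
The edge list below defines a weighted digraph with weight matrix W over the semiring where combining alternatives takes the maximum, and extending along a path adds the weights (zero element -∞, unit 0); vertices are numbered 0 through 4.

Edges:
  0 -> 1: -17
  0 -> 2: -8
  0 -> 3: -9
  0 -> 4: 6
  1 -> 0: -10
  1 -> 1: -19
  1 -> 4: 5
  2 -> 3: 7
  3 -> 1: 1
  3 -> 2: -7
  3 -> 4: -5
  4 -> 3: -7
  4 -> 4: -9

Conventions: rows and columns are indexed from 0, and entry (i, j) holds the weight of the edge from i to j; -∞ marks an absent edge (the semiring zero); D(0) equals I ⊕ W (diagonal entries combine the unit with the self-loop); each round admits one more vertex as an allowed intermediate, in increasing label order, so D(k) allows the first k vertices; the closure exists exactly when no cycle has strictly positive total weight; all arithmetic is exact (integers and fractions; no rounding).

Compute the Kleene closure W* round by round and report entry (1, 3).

D(0):
  [0, -17, -8, -9, 6]
  [-10, 0, -∞, -∞, 5]
  [-∞, -∞, 0, 7, -∞]
  [-∞, 1, -7, 0, -5]
  [-∞, -∞, -∞, -7, 0]
D(1):
  [0, -17, -8, -9, 6]
  [-10, 0, -18, -19, 5]
  [-∞, -∞, 0, 7, -∞]
  [-∞, 1, -7, 0, -5]
  [-∞, -∞, -∞, -7, 0]
D(2):
  [0, -17, -8, -9, 6]
  [-10, 0, -18, -19, 5]
  [-∞, -∞, 0, 7, -∞]
  [-9, 1, -7, 0, 6]
  [-∞, -∞, -∞, -7, 0]
D(3):
  [0, -17, -8, -1, 6]
  [-10, 0, -18, -11, 5]
  [-∞, -∞, 0, 7, -∞]
  [-9, 1, -7, 0, 6]
  [-∞, -∞, -∞, -7, 0]
D(4):
  [0, 0, -8, -1, 6]
  [-10, 0, -18, -11, 5]
  [-2, 8, 0, 7, 13]
  [-9, 1, -7, 0, 6]
  [-16, -6, -14, -7, 0]
D(5):
  [0, 0, -8, -1, 6]
  [-10, 0, -9, -2, 5]
  [-2, 8, 0, 7, 13]
  [-9, 1, -7, 0, 6]
  [-16, -6, -14, -7, 0]
Answer: W*[1][3] = -2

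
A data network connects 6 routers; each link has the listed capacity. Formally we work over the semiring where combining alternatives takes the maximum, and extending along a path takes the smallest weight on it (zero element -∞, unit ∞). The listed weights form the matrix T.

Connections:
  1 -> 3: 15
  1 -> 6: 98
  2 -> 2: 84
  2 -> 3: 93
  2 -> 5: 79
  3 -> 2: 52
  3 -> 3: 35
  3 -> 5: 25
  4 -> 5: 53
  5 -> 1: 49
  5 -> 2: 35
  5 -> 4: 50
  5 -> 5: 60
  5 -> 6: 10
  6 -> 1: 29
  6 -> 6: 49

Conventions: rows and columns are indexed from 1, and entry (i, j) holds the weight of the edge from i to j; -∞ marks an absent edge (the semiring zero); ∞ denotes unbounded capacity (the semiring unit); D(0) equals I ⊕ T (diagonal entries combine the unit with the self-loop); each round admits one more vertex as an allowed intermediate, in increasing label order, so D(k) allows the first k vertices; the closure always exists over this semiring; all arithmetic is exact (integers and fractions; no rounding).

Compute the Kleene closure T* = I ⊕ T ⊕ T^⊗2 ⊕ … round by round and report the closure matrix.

D(0):
  [∞, -∞, 15, -∞, -∞, 98]
  [-∞, ∞, 93, -∞, 79, -∞]
  [-∞, 52, ∞, -∞, 25, -∞]
  [-∞, -∞, -∞, ∞, 53, -∞]
  [49, 35, -∞, 50, ∞, 10]
  [29, -∞, -∞, -∞, -∞, ∞]
D(1):
  [∞, -∞, 15, -∞, -∞, 98]
  [-∞, ∞, 93, -∞, 79, -∞]
  [-∞, 52, ∞, -∞, 25, -∞]
  [-∞, -∞, -∞, ∞, 53, -∞]
  [49, 35, 15, 50, ∞, 49]
  [29, -∞, 15, -∞, -∞, ∞]
D(2):
  [∞, -∞, 15, -∞, -∞, 98]
  [-∞, ∞, 93, -∞, 79, -∞]
  [-∞, 52, ∞, -∞, 52, -∞]
  [-∞, -∞, -∞, ∞, 53, -∞]
  [49, 35, 35, 50, ∞, 49]
  [29, -∞, 15, -∞, -∞, ∞]
D(3):
  [∞, 15, 15, -∞, 15, 98]
  [-∞, ∞, 93, -∞, 79, -∞]
  [-∞, 52, ∞, -∞, 52, -∞]
  [-∞, -∞, -∞, ∞, 53, -∞]
  [49, 35, 35, 50, ∞, 49]
  [29, 15, 15, -∞, 15, ∞]
D(4):
  [∞, 15, 15, -∞, 15, 98]
  [-∞, ∞, 93, -∞, 79, -∞]
  [-∞, 52, ∞, -∞, 52, -∞]
  [-∞, -∞, -∞, ∞, 53, -∞]
  [49, 35, 35, 50, ∞, 49]
  [29, 15, 15, -∞, 15, ∞]
D(5):
  [∞, 15, 15, 15, 15, 98]
  [49, ∞, 93, 50, 79, 49]
  [49, 52, ∞, 50, 52, 49]
  [49, 35, 35, ∞, 53, 49]
  [49, 35, 35, 50, ∞, 49]
  [29, 15, 15, 15, 15, ∞]
D(6):
  [∞, 15, 15, 15, 15, 98]
  [49, ∞, 93, 50, 79, 49]
  [49, 52, ∞, 50, 52, 49]
  [49, 35, 35, ∞, 53, 49]
  [49, 35, 35, 50, ∞, 49]
  [29, 15, 15, 15, 15, ∞]
Answer: T* = [[∞, 15, 15, 15, 15, 98], [49, ∞, 93, 50, 79, 49], [49, 52, ∞, 50, 52, 49], [49, 35, 35, ∞, 53, 49], [49, 35, 35, 50, ∞, 49], [29, 15, 15, 15, 15, ∞]]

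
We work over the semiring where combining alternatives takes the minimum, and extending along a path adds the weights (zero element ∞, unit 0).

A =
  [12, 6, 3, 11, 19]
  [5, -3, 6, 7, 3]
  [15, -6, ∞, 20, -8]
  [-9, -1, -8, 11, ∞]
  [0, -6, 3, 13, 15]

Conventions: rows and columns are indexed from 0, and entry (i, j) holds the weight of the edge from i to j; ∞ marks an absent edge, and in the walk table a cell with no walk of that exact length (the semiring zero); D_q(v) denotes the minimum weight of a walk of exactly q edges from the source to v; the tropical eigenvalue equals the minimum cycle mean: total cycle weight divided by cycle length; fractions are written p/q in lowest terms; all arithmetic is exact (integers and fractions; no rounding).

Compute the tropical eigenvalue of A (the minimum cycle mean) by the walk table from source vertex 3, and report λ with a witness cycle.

q=0: [∞, ∞, ∞, 0, ∞]
q=1: [-9, -1, -8, 11, ∞]
q=2: [2, -14, -6, 2, -16]
q=3: [-16, -22, -13, -7, -14]
q=4: [-17, -25, -16, -15, -21]
q=5: [-24, -28, -23, -18, -24]
Optimal cycle mean attained by: cycle 1->3->2->4->1, total 7 + (-8) + (-8) + (-6), length 4.
Answer: λ = -15/4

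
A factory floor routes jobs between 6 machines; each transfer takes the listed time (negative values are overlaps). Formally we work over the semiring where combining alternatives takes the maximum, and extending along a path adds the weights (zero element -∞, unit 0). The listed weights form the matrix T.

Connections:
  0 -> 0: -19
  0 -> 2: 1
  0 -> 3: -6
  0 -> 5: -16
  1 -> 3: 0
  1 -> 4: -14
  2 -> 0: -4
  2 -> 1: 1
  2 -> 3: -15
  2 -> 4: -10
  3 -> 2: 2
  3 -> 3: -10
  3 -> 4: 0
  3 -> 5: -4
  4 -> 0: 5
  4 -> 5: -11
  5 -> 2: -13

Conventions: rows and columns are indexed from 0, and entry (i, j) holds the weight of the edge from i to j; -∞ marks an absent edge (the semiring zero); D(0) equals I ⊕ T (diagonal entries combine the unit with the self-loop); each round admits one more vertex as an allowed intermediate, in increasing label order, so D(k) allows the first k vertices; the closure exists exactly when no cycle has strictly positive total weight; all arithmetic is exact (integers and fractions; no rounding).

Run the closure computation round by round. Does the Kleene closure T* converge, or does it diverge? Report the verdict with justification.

D(0):
  [0, -∞, 1, -6, -∞, -16]
  [-∞, 0, -∞, 0, -14, -∞]
  [-4, 1, 0, -15, -10, -∞]
  [-∞, -∞, 2, 0, 0, -4]
  [5, -∞, -∞, -∞, 0, -11]
  [-∞, -∞, -13, -∞, -∞, 0]
D(1):
  [0, -∞, 1, -6, -∞, -16]
  [-∞, 0, -∞, 0, -14, -∞]
  [-4, 1, 0, -10, -10, -20]
  [-∞, -∞, 2, 0, 0, -4]
  [5, -∞, 6, -1, 0, -11]
  [-∞, -∞, -13, -∞, -∞, 0]
D(2):
  [0, -∞, 1, -6, -∞, -16]
  [-∞, 0, -∞, 0, -14, -∞]
  [-4, 1, 0, 1, -10, -20]
  [-∞, -∞, 2, 0, 0, -4]
  [5, -∞, 6, -1, 0, -11]
  [-∞, -∞, -13, -∞, -∞, 0]
Detection: at round 3, diagonal entry (3, 3) turns strictly positive.
Key observation: the cycle 3->2->1->3 has total weight 2 + 1 + 0, which is strictly positive.
Answer: DIVERGES — positive cycle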